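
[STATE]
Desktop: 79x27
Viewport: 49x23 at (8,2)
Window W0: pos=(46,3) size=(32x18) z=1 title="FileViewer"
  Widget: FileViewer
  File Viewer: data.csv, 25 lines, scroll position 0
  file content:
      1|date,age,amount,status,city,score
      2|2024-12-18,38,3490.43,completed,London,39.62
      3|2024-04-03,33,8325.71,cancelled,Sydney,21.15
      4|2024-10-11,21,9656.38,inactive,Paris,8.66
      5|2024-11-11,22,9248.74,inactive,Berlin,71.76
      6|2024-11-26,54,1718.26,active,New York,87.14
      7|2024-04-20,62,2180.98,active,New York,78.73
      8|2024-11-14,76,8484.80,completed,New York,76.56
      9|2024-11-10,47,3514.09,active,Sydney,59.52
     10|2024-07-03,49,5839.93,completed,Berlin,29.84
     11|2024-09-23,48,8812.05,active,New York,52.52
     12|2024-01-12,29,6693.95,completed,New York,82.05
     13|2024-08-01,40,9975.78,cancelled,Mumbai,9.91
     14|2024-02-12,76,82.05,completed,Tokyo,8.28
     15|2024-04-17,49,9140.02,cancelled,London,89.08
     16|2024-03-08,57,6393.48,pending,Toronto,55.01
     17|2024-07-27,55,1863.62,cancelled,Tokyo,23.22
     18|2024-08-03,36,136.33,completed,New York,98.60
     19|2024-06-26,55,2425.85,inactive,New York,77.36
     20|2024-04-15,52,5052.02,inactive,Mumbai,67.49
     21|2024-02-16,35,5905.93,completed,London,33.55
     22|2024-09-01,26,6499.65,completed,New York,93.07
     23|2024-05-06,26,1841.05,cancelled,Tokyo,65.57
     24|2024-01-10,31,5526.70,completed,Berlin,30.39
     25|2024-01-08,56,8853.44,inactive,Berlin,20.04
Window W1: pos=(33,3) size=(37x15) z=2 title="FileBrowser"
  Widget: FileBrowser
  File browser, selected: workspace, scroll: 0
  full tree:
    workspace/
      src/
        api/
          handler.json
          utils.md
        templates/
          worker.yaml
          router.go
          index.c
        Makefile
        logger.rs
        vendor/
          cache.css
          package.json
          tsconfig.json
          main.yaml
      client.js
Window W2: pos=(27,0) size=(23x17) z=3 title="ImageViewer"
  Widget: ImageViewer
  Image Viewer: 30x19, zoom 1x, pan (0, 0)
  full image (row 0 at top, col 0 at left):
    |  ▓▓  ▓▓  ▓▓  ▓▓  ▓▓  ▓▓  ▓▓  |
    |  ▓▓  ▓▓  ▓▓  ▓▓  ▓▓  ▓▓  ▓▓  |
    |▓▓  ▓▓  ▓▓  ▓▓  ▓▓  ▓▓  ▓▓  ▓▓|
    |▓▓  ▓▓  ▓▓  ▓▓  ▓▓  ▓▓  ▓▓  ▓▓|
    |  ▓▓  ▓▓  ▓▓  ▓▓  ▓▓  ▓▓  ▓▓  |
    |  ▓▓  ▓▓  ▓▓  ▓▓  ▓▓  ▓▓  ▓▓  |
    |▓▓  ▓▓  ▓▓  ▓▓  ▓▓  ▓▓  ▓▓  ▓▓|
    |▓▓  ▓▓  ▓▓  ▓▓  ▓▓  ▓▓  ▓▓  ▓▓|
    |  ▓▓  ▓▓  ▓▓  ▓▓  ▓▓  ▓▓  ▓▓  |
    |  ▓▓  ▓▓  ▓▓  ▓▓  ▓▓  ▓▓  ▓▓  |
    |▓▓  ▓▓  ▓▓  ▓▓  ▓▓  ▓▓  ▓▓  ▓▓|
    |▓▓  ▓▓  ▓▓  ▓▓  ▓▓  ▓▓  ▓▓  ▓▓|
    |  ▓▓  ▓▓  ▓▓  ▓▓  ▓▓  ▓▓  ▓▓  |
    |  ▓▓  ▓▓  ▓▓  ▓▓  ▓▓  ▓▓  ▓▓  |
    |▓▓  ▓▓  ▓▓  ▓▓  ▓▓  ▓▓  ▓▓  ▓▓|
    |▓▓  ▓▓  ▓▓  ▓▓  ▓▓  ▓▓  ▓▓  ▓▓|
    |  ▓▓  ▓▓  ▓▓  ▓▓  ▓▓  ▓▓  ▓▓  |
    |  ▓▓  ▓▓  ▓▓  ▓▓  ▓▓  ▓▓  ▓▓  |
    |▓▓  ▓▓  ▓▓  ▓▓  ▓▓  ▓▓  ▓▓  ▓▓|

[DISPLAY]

                   ┠─────────────────────┨       
                   ┃  ▓▓  ▓▓  ▓▓  ▓▓  ▓▓ ┃━━━━━━━
                   ┃  ▓▓  ▓▓  ▓▓  ▓▓  ▓▓ ┃       
                   ┃▓▓  ▓▓  ▓▓  ▓▓  ▓▓  ▓┃───────
                   ┃▓▓  ▓▓  ▓▓  ▓▓  ▓▓  ▓┃       
                   ┃  ▓▓  ▓▓  ▓▓  ▓▓  ▓▓ ┃       
                   ┃  ▓▓  ▓▓  ▓▓  ▓▓  ▓▓ ┃       
                   ┃▓▓  ▓▓  ▓▓  ▓▓  ▓▓  ▓┃       
                   ┃▓▓  ▓▓  ▓▓  ▓▓  ▓▓  ▓┃       
                   ┃  ▓▓  ▓▓  ▓▓  ▓▓  ▓▓ ┃       
                   ┃  ▓▓  ▓▓  ▓▓  ▓▓  ▓▓ ┃       
                   ┃▓▓  ▓▓  ▓▓  ▓▓  ▓▓  ▓┃       
                   ┃▓▓  ▓▓  ▓▓  ▓▓  ▓▓  ▓┃       
                   ┃  ▓▓  ▓▓  ▓▓  ▓▓  ▓▓ ┃       
                   ┗━━━━━━━━━━━━━━━━━━━━━┛       
                         ┗━━━━━━━━━━━━━━━━━━━━━━━
                                      ┃2024-08-01
                                      ┃2024-02-12
                                      ┗━━━━━━━━━━
                                                 
                                                 
                                                 
                                                 


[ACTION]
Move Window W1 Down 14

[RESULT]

                   ┠─────────────────────┨       
                   ┃  ▓▓  ▓▓  ▓▓  ▓▓  ▓▓ ┃━━━━━━━
                   ┃  ▓▓  ▓▓  ▓▓  ▓▓  ▓▓ ┃leViewe
                   ┃▓▓  ▓▓  ▓▓  ▓▓  ▓▓  ▓┃───────
                   ┃▓▓  ▓▓  ▓▓  ▓▓  ▓▓  ▓┃e,age,a
                   ┃  ▓▓  ▓▓  ▓▓  ▓▓  ▓▓ ┃4-12-18
                   ┃  ▓▓  ▓▓  ▓▓  ▓▓  ▓▓ ┃4-04-03
                   ┃▓▓  ▓▓  ▓▓  ▓▓  ▓▓  ▓┃4-10-11
                   ┃▓▓  ▓▓  ▓▓  ▓▓  ▓▓  ▓┃4-11-11
                   ┃  ▓▓  ▓▓  ▓▓  ▓▓  ▓▓ ┃4-11-26
                   ┃  ▓▓  ▓▓  ▓▓  ▓▓  ▓▓ ┃━━━━━━━
                   ┃▓▓  ▓▓  ▓▓  ▓▓  ▓▓  ▓┃       
                   ┃▓▓  ▓▓  ▓▓  ▓▓  ▓▓  ▓┃───────
                   ┃  ▓▓  ▓▓  ▓▓  ▓▓  ▓▓ ┃       
                   ┗━━━━━━━━━━━━━━━━━━━━━┛       
                         ┃    client.js          
                         ┃                       
                         ┃                       
                         ┃                       
                         ┃                       
                         ┃                       
                         ┃                       
                         ┃                       


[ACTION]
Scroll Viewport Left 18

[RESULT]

                           ┠─────────────────────
                           ┃  ▓▓  ▓▓  ▓▓  ▓▓  ▓▓ 
                           ┃  ▓▓  ▓▓  ▓▓  ▓▓  ▓▓ 
                           ┃▓▓  ▓▓  ▓▓  ▓▓  ▓▓  ▓
                           ┃▓▓  ▓▓  ▓▓  ▓▓  ▓▓  ▓
                           ┃  ▓▓  ▓▓  ▓▓  ▓▓  ▓▓ 
                           ┃  ▓▓  ▓▓  ▓▓  ▓▓  ▓▓ 
                           ┃▓▓  ▓▓  ▓▓  ▓▓  ▓▓  ▓
                           ┃▓▓  ▓▓  ▓▓  ▓▓  ▓▓  ▓
                           ┃  ▓▓  ▓▓  ▓▓  ▓▓  ▓▓ 
                           ┃  ▓▓  ▓▓  ▓▓  ▓▓  ▓▓ 
                           ┃▓▓  ▓▓  ▓▓  ▓▓  ▓▓  ▓
                           ┃▓▓  ▓▓  ▓▓  ▓▓  ▓▓  ▓
                           ┃  ▓▓  ▓▓  ▓▓  ▓▓  ▓▓ 
                           ┗━━━━━━━━━━━━━━━━━━━━━
                                 ┃    client.js  
                                 ┃               
                                 ┃               
                                 ┃               
                                 ┃               
                                 ┃               
                                 ┃               
                                 ┃               


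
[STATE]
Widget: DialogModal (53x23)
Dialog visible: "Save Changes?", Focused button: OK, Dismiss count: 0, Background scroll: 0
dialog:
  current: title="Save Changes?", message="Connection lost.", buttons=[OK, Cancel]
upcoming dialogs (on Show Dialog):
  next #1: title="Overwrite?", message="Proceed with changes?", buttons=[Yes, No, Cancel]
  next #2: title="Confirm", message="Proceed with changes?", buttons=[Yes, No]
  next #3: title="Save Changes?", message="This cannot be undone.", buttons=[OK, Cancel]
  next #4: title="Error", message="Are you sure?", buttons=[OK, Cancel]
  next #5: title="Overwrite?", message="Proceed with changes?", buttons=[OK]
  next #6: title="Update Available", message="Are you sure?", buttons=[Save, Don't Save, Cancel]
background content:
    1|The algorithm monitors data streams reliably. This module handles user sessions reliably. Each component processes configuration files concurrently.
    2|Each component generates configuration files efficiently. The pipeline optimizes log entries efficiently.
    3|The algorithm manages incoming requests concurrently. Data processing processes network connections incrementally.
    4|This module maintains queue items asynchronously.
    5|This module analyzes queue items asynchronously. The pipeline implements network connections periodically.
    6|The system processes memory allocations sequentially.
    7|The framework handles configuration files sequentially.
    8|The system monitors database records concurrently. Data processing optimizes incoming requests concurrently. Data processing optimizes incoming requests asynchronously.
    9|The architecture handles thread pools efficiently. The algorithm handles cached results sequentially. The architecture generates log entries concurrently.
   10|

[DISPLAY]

The algorithm monitors data streams reliably. This mo
Each component generates configuration files efficien
The algorithm manages incoming requests concurrently.
This module maintains queue items asynchronously.    
This module analyzes queue items asynchronously. The 
The system processes memory allocations sequentially.
The framework handles configuration files sequentiall
The system monitors database records concurrently. Da
The architecture handles thread pools efficiently. Th
                ┌──────────────────┐                 
                │  Save Changes?   │                 
                │ Connection lost. │                 
                │  [OK]  Cancel    │                 
                └──────────────────┘                 
                                                     
                                                     
                                                     
                                                     
                                                     
                                                     
                                                     
                                                     
                                                     


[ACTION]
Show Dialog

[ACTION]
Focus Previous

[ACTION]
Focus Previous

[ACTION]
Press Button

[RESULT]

The algorithm monitors data streams reliably. This mo
Each component generates configuration files efficien
The algorithm manages incoming requests concurrently.
This module maintains queue items asynchronously.    
This module analyzes queue items asynchronously. The 
The system processes memory allocations sequentially.
The framework handles configuration files sequentiall
The system monitors database records concurrently. Da
The architecture handles thread pools efficiently. Th
                                                     
                                                     
                                                     
                                                     
                                                     
                                                     
                                                     
                                                     
                                                     
                                                     
                                                     
                                                     
                                                     
                                                     


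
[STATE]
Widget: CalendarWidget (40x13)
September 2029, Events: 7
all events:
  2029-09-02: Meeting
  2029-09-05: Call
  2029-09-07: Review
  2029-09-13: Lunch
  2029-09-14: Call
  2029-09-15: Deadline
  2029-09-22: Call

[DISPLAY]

             September 2029             
Mo Tu We Th Fr Sa Su                    
                1  2*                   
 3  4  5*  6  7*  8  9                  
10 11 12 13* 14* 15* 16                 
17 18 19 20 21 22* 23                   
24 25 26 27 28 29 30                    
                                        
                                        
                                        
                                        
                                        
                                        


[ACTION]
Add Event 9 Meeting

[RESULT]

             September 2029             
Mo Tu We Th Fr Sa Su                    
                1  2*                   
 3  4  5*  6  7*  8  9*                 
10 11 12 13* 14* 15* 16                 
17 18 19 20 21 22* 23                   
24 25 26 27 28 29 30                    
                                        
                                        
                                        
                                        
                                        
                                        


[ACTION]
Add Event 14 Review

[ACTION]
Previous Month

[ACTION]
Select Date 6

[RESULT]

              August 2029               
Mo Tu We Th Fr Sa Su                    
       1  2  3  4  5                    
[ 6]  7  8  9 10 11 12                  
13 14 15 16 17 18 19                    
20 21 22 23 24 25 26                    
27 28 29 30 31                          
                                        
                                        
                                        
                                        
                                        
                                        


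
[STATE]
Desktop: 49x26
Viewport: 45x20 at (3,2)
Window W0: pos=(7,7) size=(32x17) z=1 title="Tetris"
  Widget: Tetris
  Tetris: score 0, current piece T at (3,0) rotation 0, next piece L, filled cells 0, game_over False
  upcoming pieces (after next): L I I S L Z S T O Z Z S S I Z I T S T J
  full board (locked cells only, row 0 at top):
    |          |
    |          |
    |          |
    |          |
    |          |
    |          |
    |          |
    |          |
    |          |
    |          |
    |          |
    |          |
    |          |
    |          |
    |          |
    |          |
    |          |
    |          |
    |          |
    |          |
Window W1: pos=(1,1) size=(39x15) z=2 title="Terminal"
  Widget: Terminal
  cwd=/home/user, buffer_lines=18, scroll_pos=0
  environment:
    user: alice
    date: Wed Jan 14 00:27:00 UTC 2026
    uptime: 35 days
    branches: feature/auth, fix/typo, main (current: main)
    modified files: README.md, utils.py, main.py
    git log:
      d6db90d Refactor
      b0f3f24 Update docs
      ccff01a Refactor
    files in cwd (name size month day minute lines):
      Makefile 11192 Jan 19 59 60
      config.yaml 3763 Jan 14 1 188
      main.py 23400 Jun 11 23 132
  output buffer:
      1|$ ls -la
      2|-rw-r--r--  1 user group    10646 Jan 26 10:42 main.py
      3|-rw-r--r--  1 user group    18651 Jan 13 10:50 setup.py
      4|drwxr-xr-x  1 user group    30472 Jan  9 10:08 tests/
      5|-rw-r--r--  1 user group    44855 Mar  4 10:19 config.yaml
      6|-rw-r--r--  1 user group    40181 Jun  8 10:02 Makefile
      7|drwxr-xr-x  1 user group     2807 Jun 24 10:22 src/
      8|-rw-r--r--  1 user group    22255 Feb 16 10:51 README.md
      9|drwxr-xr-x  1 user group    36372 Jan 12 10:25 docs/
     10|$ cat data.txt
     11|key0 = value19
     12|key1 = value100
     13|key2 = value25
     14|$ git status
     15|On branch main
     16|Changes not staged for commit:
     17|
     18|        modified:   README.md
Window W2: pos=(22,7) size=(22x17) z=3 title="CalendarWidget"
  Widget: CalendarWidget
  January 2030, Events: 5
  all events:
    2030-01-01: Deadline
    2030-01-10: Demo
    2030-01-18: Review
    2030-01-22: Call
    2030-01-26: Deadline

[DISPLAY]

Terminal                            ┃        
────────────────────────────────────┨        
 ls -la                             ┃        
rw-r--r--  1 user group    10646 Jan┃        
rw-r--r--  1 user group    18651 Jan┃        
rwxr-xr-x  1 user g┏━━━━━━━━━━━━━━━━━━━━┓    
rw-r--r--  1 user g┃ CalendarWidget     ┃    
rw-r--r--  1 user g┠────────────────────┨    
rwxr-xr-x  1 user g┃    January 2030    ┃    
rw-r--r--  1 user g┃Mo Tu We Th Fr Sa Su┃    
rwxr-xr-x  1 user g┃    1*  2  3  4  5  ┃    
 cat data.txt      ┃ 7  8  9 10* 11 12 1┃    
ey0 = value19      ┃14 15 16 17 18* 19 2┃    
━━━━━━━━━━━━━━━━━━━┃21 22* 23 24 25 26* ┃    
    ┃          │Sco┃28 29 30 31         ┃    
    ┃          │0  ┃                    ┃    
    ┃          │   ┃                    ┃    
    ┃          │   ┃                    ┃    
    ┃          │   ┃                    ┃    
    ┃          │   ┃                    ┃    


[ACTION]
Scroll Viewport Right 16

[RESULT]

erminal                            ┃         
───────────────────────────────────┨         
ls -la                             ┃         
w-r--r--  1 user group    10646 Jan┃         
w-r--r--  1 user group    18651 Jan┃         
wxr-xr-x  1 user g┏━━━━━━━━━━━━━━━━━━━━┓     
w-r--r--  1 user g┃ CalendarWidget     ┃     
w-r--r--  1 user g┠────────────────────┨     
wxr-xr-x  1 user g┃    January 2030    ┃     
w-r--r--  1 user g┃Mo Tu We Th Fr Sa Su┃     
wxr-xr-x  1 user g┃    1*  2  3  4  5  ┃     
cat data.txt      ┃ 7  8  9 10* 11 12 1┃     
y0 = value19      ┃14 15 16 17 18* 19 2┃     
━━━━━━━━━━━━━━━━━━┃21 22* 23 24 25 26* ┃     
   ┃          │Sco┃28 29 30 31         ┃     
   ┃          │0  ┃                    ┃     
   ┃          │   ┃                    ┃     
   ┃          │   ┃                    ┃     
   ┃          │   ┃                    ┃     
   ┃          │   ┃                    ┃     


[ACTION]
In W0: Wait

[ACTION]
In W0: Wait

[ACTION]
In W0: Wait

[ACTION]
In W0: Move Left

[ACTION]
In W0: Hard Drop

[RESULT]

erminal                            ┃         
───────────────────────────────────┨         
ls -la                             ┃         
w-r--r--  1 user group    10646 Jan┃         
w-r--r--  1 user group    18651 Jan┃         
wxr-xr-x  1 user g┏━━━━━━━━━━━━━━━━━━━━┓     
w-r--r--  1 user g┃ CalendarWidget     ┃     
w-r--r--  1 user g┠────────────────────┨     
wxr-xr-x  1 user g┃    January 2030    ┃     
w-r--r--  1 user g┃Mo Tu We Th Fr Sa Su┃     
wxr-xr-x  1 user g┃    1*  2  3  4  5  ┃     
cat data.txt      ┃ 7  8  9 10* 11 12 1┃     
y0 = value19      ┃14 15 16 17 18* 19 2┃     
━━━━━━━━━━━━━━━━━━┃21 22* 23 24 25 26* ┃     
   ┃          │Sco┃28 29 30 31         ┃     
   ┃          │0  ┃                    ┃     
   ┃          │   ┃                    ┃     
   ┃          │   ┃                    ┃     
   ┃          │   ┃                    ┃     
   ┃   ▒      │   ┃                    ┃     


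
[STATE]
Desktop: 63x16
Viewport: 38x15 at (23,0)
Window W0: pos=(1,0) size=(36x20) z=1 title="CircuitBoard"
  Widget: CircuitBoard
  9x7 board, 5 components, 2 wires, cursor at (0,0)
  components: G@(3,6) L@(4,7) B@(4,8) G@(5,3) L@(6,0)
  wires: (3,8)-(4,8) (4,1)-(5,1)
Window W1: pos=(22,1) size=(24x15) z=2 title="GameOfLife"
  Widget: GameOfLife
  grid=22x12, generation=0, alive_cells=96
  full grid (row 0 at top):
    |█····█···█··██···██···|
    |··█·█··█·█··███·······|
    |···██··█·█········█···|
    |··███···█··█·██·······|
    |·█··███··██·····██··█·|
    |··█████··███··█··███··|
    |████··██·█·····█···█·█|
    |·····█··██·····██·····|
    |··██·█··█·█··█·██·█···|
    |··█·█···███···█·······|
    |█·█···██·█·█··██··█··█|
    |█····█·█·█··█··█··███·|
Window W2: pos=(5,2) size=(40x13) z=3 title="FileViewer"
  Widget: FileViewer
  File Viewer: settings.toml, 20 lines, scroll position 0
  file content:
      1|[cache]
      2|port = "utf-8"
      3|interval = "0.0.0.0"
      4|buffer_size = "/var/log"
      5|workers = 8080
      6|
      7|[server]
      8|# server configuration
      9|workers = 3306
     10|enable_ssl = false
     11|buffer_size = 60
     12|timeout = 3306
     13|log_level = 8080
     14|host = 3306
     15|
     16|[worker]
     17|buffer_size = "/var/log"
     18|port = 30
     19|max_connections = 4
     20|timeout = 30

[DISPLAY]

━━━━━━━━━━━━━┓                        
━━━━━━━━━━━━━━━━━━━━━━┓               
━━━━━━━━━━━━━━━━━━━━━┓┃               
                     ┃┨               
─────────────────────┨┃               
                    ▲┃┃               
                    █┃┃               
.0"                 ░┃┃               
ar/log"             ░┃┃               
                    ░┃┃               
                    ░┃┃               
                    ░┃┃               
ation               ░┃┃               
                    ▼┃┃               
━━━━━━━━━━━━━━━━━━━━━┛┃               


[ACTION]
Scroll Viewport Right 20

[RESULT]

━━━━━━━━━━━┓                          
━━━━━━━━━━━━━━━━━━━━┓                 
━━━━━━━━━━━━━━━━━━━┓┃                 
                   ┃┨                 
───────────────────┨┃                 
                  ▲┃┃                 
                  █┃┃                 
"                 ░┃┃                 
/log"             ░┃┃                 
                  ░┃┃                 
                  ░┃┃                 
                  ░┃┃                 
ion               ░┃┃                 
                  ▼┃┃                 
━━━━━━━━━━━━━━━━━━━┛┃                 


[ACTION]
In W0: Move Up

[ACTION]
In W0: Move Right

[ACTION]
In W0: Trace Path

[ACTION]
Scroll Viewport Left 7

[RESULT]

━━━━━━━━━━━━━━━━━━┓                   
    ┏━━━━━━━━━━━━━━━━━━━━━━┓          
━━━━━━━━━━━━━━━━━━━━━━━━━━┓┃          
                          ┃┨          
──────────────────────────┨┃          
                         ▲┃┃          
8"                       █┃┃          
0.0.0.0"                 ░┃┃          
= "/var/log"             ░┃┃          
80                       ░┃┃          
                         ░┃┃          
                         ░┃┃          
figuration               ░┃┃          
06                       ▼┃┃          
━━━━━━━━━━━━━━━━━━━━━━━━━━┛┃          


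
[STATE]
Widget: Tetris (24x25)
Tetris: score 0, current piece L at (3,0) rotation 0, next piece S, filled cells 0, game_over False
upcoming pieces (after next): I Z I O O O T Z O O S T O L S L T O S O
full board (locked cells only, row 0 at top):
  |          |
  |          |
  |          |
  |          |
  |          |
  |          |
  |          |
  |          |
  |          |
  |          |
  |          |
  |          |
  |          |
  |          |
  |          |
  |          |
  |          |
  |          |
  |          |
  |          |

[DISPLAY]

     ▒    │Next:        
   ▒▒▒    │ ░░          
          │░░           
          │             
          │             
          │             
          │Score:       
          │0            
          │             
          │             
          │             
          │             
          │             
          │             
          │             
          │             
          │             
          │             
          │             
          │             
          │             
          │             
          │             
          │             
          │             


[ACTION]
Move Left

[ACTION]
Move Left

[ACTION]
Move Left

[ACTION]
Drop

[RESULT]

          │Next:        
  ▒       │ ░░          
▒▒▒       │░░           
          │             
          │             
          │             
          │Score:       
          │0            
          │             
          │             
          │             
          │             
          │             
          │             
          │             
          │             
          │             
          │             
          │             
          │             
          │             
          │             
          │             
          │             
          │             


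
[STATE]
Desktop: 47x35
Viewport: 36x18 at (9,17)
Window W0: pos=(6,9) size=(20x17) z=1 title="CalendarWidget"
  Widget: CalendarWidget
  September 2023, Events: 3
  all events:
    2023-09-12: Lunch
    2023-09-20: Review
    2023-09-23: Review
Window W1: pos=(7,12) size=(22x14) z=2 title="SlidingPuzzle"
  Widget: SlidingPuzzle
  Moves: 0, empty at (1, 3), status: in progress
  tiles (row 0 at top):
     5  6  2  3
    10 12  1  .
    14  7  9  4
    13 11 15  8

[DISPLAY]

────┼────┼────┼────┃                
 10 │ 12 │  1 │    ┃                
────┼────┼────┼────┃                
 14 │  7 │  9 │  4 ┃                
────┼────┼────┼────┃                
 13 │ 11 │ 15 │  8 ┃                
────┴────┴────┴────┃                
oves: 0            ┃                
━━━━━━━━━━━━━━━━━━━┛                
                                    
                                    
                                    
                                    
                                    
                                    
                                    
                                    
                                    


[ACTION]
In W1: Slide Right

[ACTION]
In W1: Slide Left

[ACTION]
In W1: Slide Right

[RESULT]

────┼────┼────┼────┃                
 10 │ 12 │    │  1 ┃                
────┼────┼────┼────┃                
 14 │  7 │  9 │  4 ┃                
────┼────┼────┼────┃                
 13 │ 11 │ 15 │  8 ┃                
────┴────┴────┴────┃                
oves: 3            ┃                
━━━━━━━━━━━━━━━━━━━┛                
                                    
                                    
                                    
                                    
                                    
                                    
                                    
                                    
                                    


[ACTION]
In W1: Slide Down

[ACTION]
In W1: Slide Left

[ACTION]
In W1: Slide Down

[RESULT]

────┼────┼────┼────┃                
 10 │ 12 │  2 │  1 ┃                
────┼────┼────┼────┃                
 14 │  7 │  9 │  4 ┃                
────┼────┼────┼────┃                
 13 │ 11 │ 15 │  8 ┃                
────┴────┴────┴────┃                
oves: 5            ┃                
━━━━━━━━━━━━━━━━━━━┛                
                                    
                                    
                                    
                                    
                                    
                                    
                                    
                                    
                                    


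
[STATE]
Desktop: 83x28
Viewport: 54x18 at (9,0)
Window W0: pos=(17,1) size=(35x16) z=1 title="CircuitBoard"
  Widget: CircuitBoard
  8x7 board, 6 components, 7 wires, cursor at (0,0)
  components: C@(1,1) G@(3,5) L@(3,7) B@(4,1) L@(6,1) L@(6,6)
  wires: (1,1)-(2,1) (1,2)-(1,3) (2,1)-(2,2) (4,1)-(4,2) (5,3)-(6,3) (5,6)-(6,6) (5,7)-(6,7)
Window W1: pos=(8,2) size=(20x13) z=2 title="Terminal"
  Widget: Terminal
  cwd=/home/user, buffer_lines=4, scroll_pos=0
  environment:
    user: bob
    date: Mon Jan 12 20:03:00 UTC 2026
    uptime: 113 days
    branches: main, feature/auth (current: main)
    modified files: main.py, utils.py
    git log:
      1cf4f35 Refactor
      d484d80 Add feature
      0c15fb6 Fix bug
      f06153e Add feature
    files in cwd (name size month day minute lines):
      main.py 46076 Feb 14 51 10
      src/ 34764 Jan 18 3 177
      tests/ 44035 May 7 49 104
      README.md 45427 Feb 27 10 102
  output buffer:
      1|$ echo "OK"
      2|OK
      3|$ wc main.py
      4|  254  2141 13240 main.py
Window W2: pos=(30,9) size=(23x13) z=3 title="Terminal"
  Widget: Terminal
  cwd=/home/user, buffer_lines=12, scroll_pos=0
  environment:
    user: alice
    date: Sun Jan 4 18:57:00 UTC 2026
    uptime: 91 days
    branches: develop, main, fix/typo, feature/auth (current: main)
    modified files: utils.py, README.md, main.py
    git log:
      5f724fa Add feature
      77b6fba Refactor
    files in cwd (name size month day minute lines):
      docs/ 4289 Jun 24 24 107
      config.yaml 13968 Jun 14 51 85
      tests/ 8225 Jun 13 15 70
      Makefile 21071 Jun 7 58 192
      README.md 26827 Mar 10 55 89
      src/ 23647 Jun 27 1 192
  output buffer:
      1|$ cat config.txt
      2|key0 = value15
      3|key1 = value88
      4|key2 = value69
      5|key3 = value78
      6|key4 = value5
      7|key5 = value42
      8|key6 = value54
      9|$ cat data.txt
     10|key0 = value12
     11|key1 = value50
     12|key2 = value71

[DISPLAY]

                                                      
        ┏━━━━━━━━━━━━━━━━━━━━━━━━━━━━━━━━━┓           
━━━━━━━━━━━━━━━━━━┓ard                    ┃           
 Terminal         ┃───────────────────────┨           
──────────────────┨ 4 5 6 7               ┃           
$ echo "OK"       ┃                       ┃           
OK                ┃                       ┃           
$ wc main.py      ┃  · ─ ·                ┃           
  254  2141 13240 ┃                       ┃           
$ █               ┃─ ┏━━━━━━━━━━━━━━━━━━━━━┓          
                  ┃  ┃ Terminal            ┃          
                  ┃  ┠─────────────────────┨          
                  ┃  ┃$ cat config.txt     ┃          
                  ┃─ ┃key0 = value15       ┃          
━━━━━━━━━━━━━━━━━━┛  ┃key1 = value88       ┃          
        ┃5           ┃key2 = value69       ┃          
        ┗━━━━━━━━━━━━┃key3 = value78       ┃          
                     ┃key4 = value5        ┃          


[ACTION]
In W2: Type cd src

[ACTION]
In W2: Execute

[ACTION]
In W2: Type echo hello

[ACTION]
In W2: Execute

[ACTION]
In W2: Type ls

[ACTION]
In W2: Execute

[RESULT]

                                                      
        ┏━━━━━━━━━━━━━━━━━━━━━━━━━━━━━━━━━┓           
━━━━━━━━━━━━━━━━━━┓ard                    ┃           
 Terminal         ┃───────────────────────┨           
──────────────────┨ 4 5 6 7               ┃           
$ echo "OK"       ┃                       ┃           
OK                ┃                       ┃           
$ wc main.py      ┃  · ─ ·                ┃           
  254  2141 13240 ┃                       ┃           
$ █               ┃─ ┏━━━━━━━━━━━━━━━━━━━━━┓          
                  ┃  ┃ Terminal            ┃          
                  ┃  ┠─────────────────────┨          
                  ┃  ┃key1 = value50       ┃          
                  ┃─ ┃key2 = value71       ┃          
━━━━━━━━━━━━━━━━━━┛  ┃$ cd src             ┃          
        ┃5           ┃                     ┃          
        ┗━━━━━━━━━━━━┃$ echo hello         ┃          
                     ┃hello                ┃          


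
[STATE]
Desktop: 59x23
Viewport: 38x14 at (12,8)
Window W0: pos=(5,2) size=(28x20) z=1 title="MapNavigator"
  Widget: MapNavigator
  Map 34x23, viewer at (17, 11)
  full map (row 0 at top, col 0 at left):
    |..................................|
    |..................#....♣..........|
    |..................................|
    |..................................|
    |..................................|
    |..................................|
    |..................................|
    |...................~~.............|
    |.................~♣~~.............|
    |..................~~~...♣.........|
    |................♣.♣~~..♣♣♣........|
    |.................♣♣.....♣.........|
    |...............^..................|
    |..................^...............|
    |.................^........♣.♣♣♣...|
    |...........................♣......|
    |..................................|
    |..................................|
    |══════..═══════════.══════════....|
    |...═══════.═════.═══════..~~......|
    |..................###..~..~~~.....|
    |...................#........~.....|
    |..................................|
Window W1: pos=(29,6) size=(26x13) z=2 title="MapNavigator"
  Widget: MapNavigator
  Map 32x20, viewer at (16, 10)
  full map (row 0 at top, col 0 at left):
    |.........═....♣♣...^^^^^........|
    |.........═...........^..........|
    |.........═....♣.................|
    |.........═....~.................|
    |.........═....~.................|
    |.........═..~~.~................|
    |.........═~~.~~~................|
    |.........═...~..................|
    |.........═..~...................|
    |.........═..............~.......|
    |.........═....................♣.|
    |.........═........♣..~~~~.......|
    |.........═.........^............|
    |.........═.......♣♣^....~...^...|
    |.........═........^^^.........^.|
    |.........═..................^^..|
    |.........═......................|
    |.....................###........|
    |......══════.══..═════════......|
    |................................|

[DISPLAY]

.................┠────────────────────
.........~~......┃.....═~~.~~~........
.......~♣~~......┃.....═...~..........
........~~~...♣..┃.....═..~...........
......♣.♣~~..♣♣♣.┃.....═..............
.......@♣.....♣..┃.....═......@.......
.....^...........┃.....═........♣..~~~
........^........┃.....═.........^....
.......^........♣┃.....═.......♣♣^....
.................┃.....═........^^^...
.................┗━━━━━━━━━━━━━━━━━━━━
....................┃                 
═════════.══════════┃                 
━━━━━━━━━━━━━━━━━━━━┛                 


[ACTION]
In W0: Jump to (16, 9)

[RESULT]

.................┠────────────────────
.................┃.....═~~.~~~........
.................┃.....═...~..........
..........~~.....┃.....═..~...........
........~♣~~.....┃.....═..............
.......@.~~~...♣.┃.....═......@.......
.......♣.♣~~..♣♣♣┃.....═........♣..~~~
........♣♣.....♣.┃.....═.........^....
......^..........┃.....═.......♣♣^....
.........^.......┃.....═........^^^...
........^........┗━━━━━━━━━━━━━━━━━━━━
..................♣.┃                 
....................┃                 
━━━━━━━━━━━━━━━━━━━━┛                 


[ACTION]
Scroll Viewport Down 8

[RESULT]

.................┃.....═~~.~~~........
.................┃.....═...~..........
..........~~.....┃.....═..~...........
........~♣~~.....┃.....═..............
.......@.~~~...♣.┃.....═......@.......
.......♣.♣~~..♣♣♣┃.....═........♣..~~~
........♣♣.....♣.┃.....═.........^....
......^..........┃.....═.......♣♣^....
.........^.......┃.....═........^^^...
........^........┗━━━━━━━━━━━━━━━━━━━━
..................♣.┃                 
....................┃                 
━━━━━━━━━━━━━━━━━━━━┛                 
                                      


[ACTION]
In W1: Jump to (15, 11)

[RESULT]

.................┃......═...~.........
.................┃......═..~..........
..........~~.....┃......═.............
........~♣~~.....┃......═.............
.......@.~~~...♣.┃......═.....@..♣..~~
.......♣.♣~~..♣♣♣┃......═.........^...
........♣♣.....♣.┃......═.......♣♣^...
......^..........┃......═........^^^..
.........^.......┃......═.............
........^........┗━━━━━━━━━━━━━━━━━━━━
..................♣.┃                 
....................┃                 
━━━━━━━━━━━━━━━━━━━━┛                 
                                      
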